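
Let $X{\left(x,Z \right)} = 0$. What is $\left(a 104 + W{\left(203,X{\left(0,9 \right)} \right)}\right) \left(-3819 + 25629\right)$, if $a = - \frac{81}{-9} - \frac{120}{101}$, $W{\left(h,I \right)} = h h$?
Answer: $\frac{92565238650}{101} \approx 9.1649 \cdot 10^{8}$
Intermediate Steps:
$W{\left(h,I \right)} = h^{2}$
$a = \frac{789}{101}$ ($a = \left(-81\right) \left(- \frac{1}{9}\right) - \frac{120}{101} = 9 - \frac{120}{101} = \frac{789}{101} \approx 7.8119$)
$\left(a 104 + W{\left(203,X{\left(0,9 \right)} \right)}\right) \left(-3819 + 25629\right) = \left(\frac{789}{101} \cdot 104 + 203^{2}\right) \left(-3819 + 25629\right) = \left(\frac{82056}{101} + 41209\right) 21810 = \frac{4244165}{101} \cdot 21810 = \frac{92565238650}{101}$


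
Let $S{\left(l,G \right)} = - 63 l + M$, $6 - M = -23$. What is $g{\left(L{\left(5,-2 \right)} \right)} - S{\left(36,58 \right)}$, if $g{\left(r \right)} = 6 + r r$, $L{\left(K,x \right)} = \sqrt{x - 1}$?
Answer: $2242$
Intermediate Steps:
$M = 29$ ($M = 6 - -23 = 6 + 23 = 29$)
$L{\left(K,x \right)} = \sqrt{-1 + x}$
$S{\left(l,G \right)} = 29 - 63 l$ ($S{\left(l,G \right)} = - 63 l + 29 = 29 - 63 l$)
$g{\left(r \right)} = 6 + r^{2}$
$g{\left(L{\left(5,-2 \right)} \right)} - S{\left(36,58 \right)} = \left(6 + \left(\sqrt{-1 - 2}\right)^{2}\right) - \left(29 - 2268\right) = \left(6 + \left(\sqrt{-3}\right)^{2}\right) - \left(29 - 2268\right) = \left(6 + \left(i \sqrt{3}\right)^{2}\right) - -2239 = \left(6 - 3\right) + 2239 = 3 + 2239 = 2242$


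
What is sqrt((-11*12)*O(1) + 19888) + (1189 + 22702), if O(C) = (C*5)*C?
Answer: 23891 + 2*sqrt(4807) ≈ 24030.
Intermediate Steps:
O(C) = 5*C**2 (O(C) = (5*C)*C = 5*C**2)
sqrt((-11*12)*O(1) + 19888) + (1189 + 22702) = sqrt((-11*12)*(5*1**2) + 19888) + (1189 + 22702) = sqrt(-660 + 19888) + 23891 = sqrt(19228) + 23891 = 2*sqrt(4807) + 23891 = 23891 + 2*sqrt(4807)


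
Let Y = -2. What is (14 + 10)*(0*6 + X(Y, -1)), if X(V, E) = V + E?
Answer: -72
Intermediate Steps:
X(V, E) = E + V
(14 + 10)*(0*6 + X(Y, -1)) = (14 + 10)*(0*6 + (-1 - 2)) = 24*(0 - 3) = 24*(-3) = -72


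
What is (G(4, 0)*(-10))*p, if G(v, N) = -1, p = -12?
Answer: -120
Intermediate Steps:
(G(4, 0)*(-10))*p = -1*(-10)*(-12) = 10*(-12) = -120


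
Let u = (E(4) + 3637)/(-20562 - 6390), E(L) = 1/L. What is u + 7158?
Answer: 771675115/107808 ≈ 7157.9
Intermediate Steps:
u = -14549/107808 (u = (1/4 + 3637)/(-20562 - 6390) = (¼ + 3637)/(-26952) = (14549/4)*(-1/26952) = -14549/107808 ≈ -0.13495)
u + 7158 = -14549/107808 + 7158 = 771675115/107808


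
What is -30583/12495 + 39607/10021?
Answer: 1583338/1052205 ≈ 1.5048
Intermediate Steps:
-30583/12495 + 39607/10021 = -30583*1/12495 + 39607*(1/10021) = -257/105 + 39607/10021 = 1583338/1052205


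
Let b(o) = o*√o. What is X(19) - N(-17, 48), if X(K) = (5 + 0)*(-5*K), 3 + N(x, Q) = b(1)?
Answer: -473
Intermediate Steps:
b(o) = o^(3/2)
N(x, Q) = -2 (N(x, Q) = -3 + 1^(3/2) = -3 + 1 = -2)
X(K) = -25*K (X(K) = 5*(-5*K) = -25*K)
X(19) - N(-17, 48) = -25*19 - 1*(-2) = -475 + 2 = -473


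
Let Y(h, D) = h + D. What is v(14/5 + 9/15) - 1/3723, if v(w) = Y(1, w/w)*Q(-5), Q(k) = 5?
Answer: 37229/3723 ≈ 9.9997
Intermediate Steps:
Y(h, D) = D + h
v(w) = 10 (v(w) = (w/w + 1)*5 = (1 + 1)*5 = 2*5 = 10)
v(14/5 + 9/15) - 1/3723 = 10 - 1/3723 = 37229/3723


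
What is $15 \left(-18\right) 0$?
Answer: $0$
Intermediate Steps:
$15 \left(-18\right) 0 = \left(-270\right) 0 = 0$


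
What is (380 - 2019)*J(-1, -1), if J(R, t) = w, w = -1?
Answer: 1639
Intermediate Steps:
J(R, t) = -1
(380 - 2019)*J(-1, -1) = (380 - 2019)*(-1) = -1639*(-1) = 1639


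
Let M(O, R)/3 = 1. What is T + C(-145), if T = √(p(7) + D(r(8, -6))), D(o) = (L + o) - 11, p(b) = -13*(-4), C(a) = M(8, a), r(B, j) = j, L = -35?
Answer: 3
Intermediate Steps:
M(O, R) = 3 (M(O, R) = 3*1 = 3)
C(a) = 3
p(b) = 52
D(o) = -46 + o (D(o) = (-35 + o) - 11 = -46 + o)
T = 0 (T = √(52 + (-46 - 6)) = √(52 - 52) = √0 = 0)
T + C(-145) = 0 + 3 = 3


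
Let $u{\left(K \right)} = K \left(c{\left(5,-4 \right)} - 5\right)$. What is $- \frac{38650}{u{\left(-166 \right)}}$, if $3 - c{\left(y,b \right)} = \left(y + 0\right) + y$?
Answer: $- \frac{19325}{996} \approx -19.403$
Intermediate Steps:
$c{\left(y,b \right)} = 3 - 2 y$ ($c{\left(y,b \right)} = 3 - \left(\left(y + 0\right) + y\right) = 3 - \left(y + y\right) = 3 - 2 y$)
$u{\left(K \right)} = - 12 K$ ($u{\left(K \right)} = K \left(\left(3 - 10\right) - 5\right) = K \left(-7 - 5\right) = K \left(-12\right) = - 12 K$)
$- \frac{38650}{u{\left(-166 \right)}} = - \frac{38650}{\left(-12\right) \left(-166\right)} = - \frac{38650}{1992} = \left(-38650\right) \frac{1}{1992} = - \frac{19325}{996}$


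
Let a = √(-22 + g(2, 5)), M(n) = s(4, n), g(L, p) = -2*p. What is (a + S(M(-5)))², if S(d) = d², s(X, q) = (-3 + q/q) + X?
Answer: -16 + 32*I*√2 ≈ -16.0 + 45.255*I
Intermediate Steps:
s(X, q) = -2 + X (s(X, q) = (-3 + 1) + X = -2 + X)
M(n) = 2 (M(n) = -2 + 4 = 2)
a = 4*I*√2 (a = √(-22 - 2*5) = √(-22 - 10) = √(-32) = 4*I*√2 ≈ 5.6569*I)
(a + S(M(-5)))² = (4*I*√2 + 2²)² = (4*I*√2 + 4)² = (4 + 4*I*√2)²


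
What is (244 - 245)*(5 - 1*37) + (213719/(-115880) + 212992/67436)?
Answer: 65083159059/1953620920 ≈ 33.314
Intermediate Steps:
(244 - 245)*(5 - 1*37) + (213719/(-115880) + 212992/67436) = -(5 - 37) + (213719*(-1/115880) + 212992*(1/67436)) = -1*(-32) + (-213719/115880 + 53248/16859) = 32 + 2567289619/1953620920 = 65083159059/1953620920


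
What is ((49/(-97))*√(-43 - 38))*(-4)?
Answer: 1764*I/97 ≈ 18.186*I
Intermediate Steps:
((49/(-97))*√(-43 - 38))*(-4) = ((49*(-1/97))*√(-81))*(-4) = -441*I/97*(-4) = 1764*I/97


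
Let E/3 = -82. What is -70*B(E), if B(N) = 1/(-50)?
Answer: 7/5 ≈ 1.4000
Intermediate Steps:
E = -246 (E = 3*(-82) = -246)
B(N) = -1/50
-70*B(E) = -70*(-1/50) = 7/5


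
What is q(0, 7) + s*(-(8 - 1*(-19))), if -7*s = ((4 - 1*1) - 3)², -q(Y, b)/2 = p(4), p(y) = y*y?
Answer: -32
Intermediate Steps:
p(y) = y²
q(Y, b) = -32 (q(Y, b) = -2*4² = -2*16 = -32)
s = 0 (s = -((4 - 1*1) - 3)²/7 = -((4 - 1) - 3)²/7 = -(3 - 3)²/7 = -⅐*0² = -⅐*0 = 0)
q(0, 7) + s*(-(8 - 1*(-19))) = -32 + 0*(-(8 - 1*(-19))) = -32 + 0*(-(8 + 19)) = -32 + 0*(-1*27) = -32 + 0*(-27) = -32 + 0 = -32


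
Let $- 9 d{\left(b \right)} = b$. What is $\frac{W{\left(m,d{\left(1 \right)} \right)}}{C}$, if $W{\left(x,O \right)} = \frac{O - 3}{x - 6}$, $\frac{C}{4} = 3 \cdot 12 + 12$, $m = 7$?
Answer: $- \frac{7}{432} \approx -0.016204$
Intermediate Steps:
$d{\left(b \right)} = - \frac{b}{9}$
$C = 192$ ($C = 4 \left(3 \cdot 12 + 12\right) = 4 \left(36 + 12\right) = 4 \cdot 48 = 192$)
$W{\left(x,O \right)} = \frac{-3 + O}{-6 + x}$
$\frac{W{\left(m,d{\left(1 \right)} \right)}}{C} = \frac{\frac{1}{-6 + 7} \left(-3 - \frac{1}{9}\right)}{192} = \frac{-3 - \frac{1}{9}}{1} \cdot \frac{1}{192} = 1 \left(- \frac{28}{9}\right) \frac{1}{192} = \left(- \frac{28}{9}\right) \frac{1}{192} = - \frac{7}{432}$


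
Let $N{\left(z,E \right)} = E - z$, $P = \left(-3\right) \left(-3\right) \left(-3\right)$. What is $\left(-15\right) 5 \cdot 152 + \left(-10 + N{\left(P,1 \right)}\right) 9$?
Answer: $-11238$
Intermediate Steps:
$P = -27$ ($P = 9 \left(-3\right) = -27$)
$\left(-15\right) 5 \cdot 152 + \left(-10 + N{\left(P,1 \right)}\right) 9 = \left(-15\right) 5 \cdot 152 + \left(-10 + \left(1 - -27\right)\right) 9 = \left(-75\right) 152 + \left(-10 + \left(1 + 27\right)\right) 9 = -11400 + \left(-10 + 28\right) 9 = -11400 + 18 \cdot 9 = -11400 + 162 = -11238$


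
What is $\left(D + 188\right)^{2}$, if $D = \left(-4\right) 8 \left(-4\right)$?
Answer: $99856$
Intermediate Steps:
$D = 128$ ($D = \left(-32\right) \left(-4\right) = 128$)
$\left(D + 188\right)^{2} = \left(128 + 188\right)^{2} = 316^{2} = 99856$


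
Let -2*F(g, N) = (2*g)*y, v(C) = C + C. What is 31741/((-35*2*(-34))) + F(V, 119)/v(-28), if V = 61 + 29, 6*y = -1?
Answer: 62207/4760 ≈ 13.069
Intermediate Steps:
y = -⅙ (y = (⅙)*(-1) = -⅙ ≈ -0.16667)
V = 90
v(C) = 2*C
F(g, N) = g/6 (F(g, N) = -2*g*(-1)/(2*6) = -(-1)*g/6 = g/6)
31741/((-35*2*(-34))) + F(V, 119)/v(-28) = 31741/((-35*2*(-34))) + ((⅙)*90)/((2*(-28))) = 31741/((-70*(-34))) + 15/(-56) = 31741/((-1*(-2380))) + 15*(-1/56) = 31741/2380 - 15/56 = 62207/4760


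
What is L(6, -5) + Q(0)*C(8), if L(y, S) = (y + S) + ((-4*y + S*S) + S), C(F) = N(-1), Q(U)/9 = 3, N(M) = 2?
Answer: 51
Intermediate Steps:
Q(U) = 27 (Q(U) = 9*3 = 27)
C(F) = 2
L(y, S) = S² - 3*y + 2*S (L(y, S) = (S + y) + ((-4*y + S²) + S) = (S + y) + ((S² - 4*y) + S) = (S + y) + (S + S² - 4*y) = S² - 3*y + 2*S)
L(6, -5) + Q(0)*C(8) = ((-5)² - 3*6 + 2*(-5)) + 27*2 = (25 - 18 - 10) + 54 = -3 + 54 = 51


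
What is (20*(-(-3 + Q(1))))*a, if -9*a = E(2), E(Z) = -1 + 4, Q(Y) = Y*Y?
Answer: -40/3 ≈ -13.333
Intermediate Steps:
Q(Y) = Y²
E(Z) = 3
a = -⅓ (a = -⅑*3 = -⅓ ≈ -0.33333)
(20*(-(-3 + Q(1))))*a = (20*(-(-3 + 1²)))*(-⅓) = (20*(-(-3 + 1)))*(-⅓) = (20*(-1*(-2)))*(-⅓) = (20*2)*(-⅓) = 40*(-⅓) = -40/3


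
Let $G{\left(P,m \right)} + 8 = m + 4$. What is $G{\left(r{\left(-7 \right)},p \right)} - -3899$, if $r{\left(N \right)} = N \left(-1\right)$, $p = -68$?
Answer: $3827$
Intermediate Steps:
$r{\left(N \right)} = - N$
$G{\left(P,m \right)} = -4 + m$ ($G{\left(P,m \right)} = -8 + \left(m + 4\right) = -8 + \left(4 + m\right) = -4 + m$)
$G{\left(r{\left(-7 \right)},p \right)} - -3899 = \left(-4 - 68\right) - -3899 = -72 + 3899 = 3827$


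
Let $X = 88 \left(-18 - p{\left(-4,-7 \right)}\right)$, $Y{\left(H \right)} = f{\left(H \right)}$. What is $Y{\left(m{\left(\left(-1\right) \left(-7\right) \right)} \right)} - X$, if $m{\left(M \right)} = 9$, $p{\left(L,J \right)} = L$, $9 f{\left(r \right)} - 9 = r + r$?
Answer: $1235$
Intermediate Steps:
$f{\left(r \right)} = 1 + \frac{2 r}{9}$ ($f{\left(r \right)} = 1 + \frac{r + r}{9} = 1 + \frac{2 r}{9}$)
$Y{\left(H \right)} = 1 + \frac{2 H}{9}$
$X = -1232$ ($X = 88 \left(-18 - -4\right) = 88 \left(-18 + 4\right) = 88 \left(-14\right) = -1232$)
$Y{\left(m{\left(\left(-1\right) \left(-7\right) \right)} \right)} - X = \left(1 + \frac{2}{9} \cdot 9\right) - -1232 = \left(1 + 2\right) + 1232 = 3 + 1232 = 1235$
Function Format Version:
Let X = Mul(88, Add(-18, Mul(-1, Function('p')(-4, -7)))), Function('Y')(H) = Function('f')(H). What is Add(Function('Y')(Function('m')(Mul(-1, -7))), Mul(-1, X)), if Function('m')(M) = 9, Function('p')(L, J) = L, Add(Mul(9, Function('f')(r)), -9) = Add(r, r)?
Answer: 1235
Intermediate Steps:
Function('f')(r) = Add(1, Mul(Rational(2, 9), r)) (Function('f')(r) = Add(1, Mul(Rational(1, 9), Add(r, r))) = Add(1, Mul(Rational(1, 9), Mul(2, r))) = Add(1, Mul(Rational(2, 9), r)))
Function('Y')(H) = Add(1, Mul(Rational(2, 9), H))
X = -1232 (X = Mul(88, Add(-18, Mul(-1, -4))) = Mul(88, Add(-18, 4)) = Mul(88, -14) = -1232)
Add(Function('Y')(Function('m')(Mul(-1, -7))), Mul(-1, X)) = Add(Add(1, Mul(Rational(2, 9), 9)), Mul(-1, -1232)) = Add(Add(1, 2), 1232) = Add(3, 1232) = 1235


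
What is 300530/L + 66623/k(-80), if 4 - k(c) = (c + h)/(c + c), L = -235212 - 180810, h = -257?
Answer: 246365018465/7003037 ≈ 35180.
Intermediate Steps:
L = -416022
k(c) = 4 - (-257 + c)/(2*c) (k(c) = 4 - (c - 257)/(c + c) = 4 - (-257 + c)/(2*c))
300530/L + 66623/k(-80) = 300530/(-416022) + 66623/(((½)*(257 + 7*(-80))/(-80))) = 300530*(-1/416022) + 66623/(((½)*(-1/80)*(257 - 560))) = -150265/208011 + 66623/(((½)*(-1/80)*(-303))) = -150265/208011 + 66623/(303/160) = -150265/208011 + 66623*(160/303) = -150265/208011 + 10659680/303 = 246365018465/7003037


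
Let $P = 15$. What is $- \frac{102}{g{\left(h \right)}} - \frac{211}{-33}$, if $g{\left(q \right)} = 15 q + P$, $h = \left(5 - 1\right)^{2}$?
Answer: $\frac{989}{165} \approx 5.9939$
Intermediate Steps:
$h = 16$ ($h = 4^{2} = 16$)
$g{\left(q \right)} = 15 + 15 q$ ($g{\left(q \right)} = 15 q + 15 = 15 + 15 q$)
$- \frac{102}{g{\left(h \right)}} - \frac{211}{-33} = - \frac{102}{15 + 15 \cdot 16} - \frac{211}{-33} = - \frac{102}{15 + 240} - - \frac{211}{33} = - \frac{102}{255} + \frac{211}{33} = \left(-102\right) \frac{1}{255} + \frac{211}{33} = - \frac{2}{5} + \frac{211}{33} = \frac{989}{165}$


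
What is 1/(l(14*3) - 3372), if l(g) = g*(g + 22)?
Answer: -1/684 ≈ -0.0014620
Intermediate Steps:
l(g) = g*(22 + g)
1/(l(14*3) - 3372) = 1/((14*3)*(22 + 14*3) - 3372) = 1/(42*(22 + 42) - 3372) = 1/(42*64 - 3372) = 1/(2688 - 3372) = 1/(-684) = -1/684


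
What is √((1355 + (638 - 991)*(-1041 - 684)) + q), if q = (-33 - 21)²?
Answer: 2*√153299 ≈ 783.07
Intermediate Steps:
q = 2916 (q = (-54)² = 2916)
√((1355 + (638 - 991)*(-1041 - 684)) + q) = √((1355 + (638 - 991)*(-1041 - 684)) + 2916) = √((1355 - 353*(-1725)) + 2916) = √((1355 + 608925) + 2916) = √(610280 + 2916) = √613196 = 2*√153299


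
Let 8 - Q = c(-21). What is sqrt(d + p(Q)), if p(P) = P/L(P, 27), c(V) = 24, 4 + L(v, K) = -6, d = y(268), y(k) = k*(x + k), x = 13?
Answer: 2*sqrt(470685)/5 ≈ 274.43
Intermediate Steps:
y(k) = k*(13 + k)
d = 75308 (d = 268*(13 + 268) = 268*281 = 75308)
L(v, K) = -10 (L(v, K) = -4 - 6 = -10)
Q = -16 (Q = 8 - 1*24 = 8 - 24 = -16)
p(P) = -P/10 (p(P) = P/(-10) = P*(-1/10) = -P/10)
sqrt(d + p(Q)) = sqrt(75308 - 1/10*(-16)) = sqrt(75308 + 8/5) = sqrt(376548/5) = 2*sqrt(470685)/5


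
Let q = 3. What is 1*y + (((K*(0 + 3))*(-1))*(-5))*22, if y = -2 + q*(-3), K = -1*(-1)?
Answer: 319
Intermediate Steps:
K = 1
y = -11 (y = -2 + 3*(-3) = -2 - 9 = -11)
1*y + (((K*(0 + 3))*(-1))*(-5))*22 = 1*(-11) + (((1*(0 + 3))*(-1))*(-5))*22 = -11 + (((1*3)*(-1))*(-5))*22 = -11 + ((3*(-1))*(-5))*22 = -11 - 3*(-5)*22 = -11 + 15*22 = -11 + 330 = 319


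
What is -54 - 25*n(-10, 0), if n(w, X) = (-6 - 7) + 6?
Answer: 121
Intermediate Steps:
n(w, X) = -7 (n(w, X) = -13 + 6 = -7)
-54 - 25*n(-10, 0) = -54 - 25*(-7) = -54 + 175 = 121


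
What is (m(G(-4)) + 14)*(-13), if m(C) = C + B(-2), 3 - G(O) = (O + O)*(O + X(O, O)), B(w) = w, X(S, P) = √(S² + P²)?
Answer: 221 - 416*√2 ≈ -367.31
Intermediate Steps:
X(S, P) = √(P² + S²)
G(O) = 3 - 2*O*(O + √2*√(O²)) (G(O) = 3 - (O + O)*(O + √(O² + O²)) = 3 - 2*O*(O + √(2*O²)) = 3 - 2*O*(O + √2*√(O²)))
m(C) = -2 + C (m(C) = C - 2 = -2 + C)
(m(G(-4)) + 14)*(-13) = ((-2 + (3 - 2*(-4)² - 2*(-4)*√2*√((-4)²))) + 14)*(-13) = ((-2 + (3 - 2*16 - 2*(-4)*√2*√16)) + 14)*(-13) = ((-2 + (3 - 32 - 2*(-4)*√2*4)) + 14)*(-13) = ((-2 + (3 - 32 + 32*√2)) + 14)*(-13) = ((-2 + (-29 + 32*√2)) + 14)*(-13) = ((-31 + 32*√2) + 14)*(-13) = (-17 + 32*√2)*(-13) = 221 - 416*√2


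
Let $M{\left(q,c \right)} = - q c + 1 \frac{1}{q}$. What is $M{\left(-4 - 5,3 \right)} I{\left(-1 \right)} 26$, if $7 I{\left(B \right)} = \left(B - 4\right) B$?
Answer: $\frac{31460}{63} \approx 499.37$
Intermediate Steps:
$I{\left(B \right)} = \frac{B \left(-4 + B\right)}{7}$ ($I{\left(B \right)} = \frac{\left(B - 4\right) B}{7} = \frac{\left(-4 + B\right) B}{7} = \frac{B \left(-4 + B\right)}{7}$)
$M{\left(q,c \right)} = \frac{1}{q} - c q$ ($M{\left(q,c \right)} = - c q + \frac{1}{q} = \frac{1}{q} - c q$)
$M{\left(-4 - 5,3 \right)} I{\left(-1 \right)} 26 = \left(\frac{1}{-4 - 5} - 3 \left(-4 - 5\right)\right) \frac{1}{7} \left(-1\right) \left(-4 - 1\right) 26 = \left(\frac{1}{-9} - 3 \left(-9\right)\right) \frac{1}{7} \left(-1\right) \left(-5\right) 26 = \left(- \frac{1}{9} + 27\right) \frac{5}{7} \cdot 26 = \frac{242}{9} \cdot \frac{5}{7} \cdot 26 = \frac{1210}{63} \cdot 26 = \frac{31460}{63}$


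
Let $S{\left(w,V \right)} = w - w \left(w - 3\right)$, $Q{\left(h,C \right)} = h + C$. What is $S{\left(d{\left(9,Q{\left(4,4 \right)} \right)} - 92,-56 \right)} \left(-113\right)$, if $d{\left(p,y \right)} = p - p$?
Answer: $998016$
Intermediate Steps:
$Q{\left(h,C \right)} = C + h$
$d{\left(p,y \right)} = 0$
$S{\left(w,V \right)} = w - w \left(-3 + w\right)$
$S{\left(d{\left(9,Q{\left(4,4 \right)} \right)} - 92,-56 \right)} \left(-113\right) = \left(0 - 92\right) \left(4 - \left(0 - 92\right)\right) \left(-113\right) = - 92 \left(4 - -92\right) \left(-113\right) = - 92 \left(4 + 92\right) \left(-113\right) = \left(-92\right) 96 \left(-113\right) = \left(-8832\right) \left(-113\right) = 998016$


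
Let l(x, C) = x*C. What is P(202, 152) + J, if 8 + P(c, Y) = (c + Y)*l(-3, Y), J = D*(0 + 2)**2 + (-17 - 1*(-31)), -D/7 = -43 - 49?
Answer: -158842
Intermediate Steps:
D = 644 (D = -7*(-43 - 49) = -7*(-92) = 644)
l(x, C) = C*x
J = 2590 (J = 644*(0 + 2)**2 + (-17 - 1*(-31)) = 644*2**2 + (-17 + 31) = 644*4 + 14 = 2576 + 14 = 2590)
P(c, Y) = -8 - 3*Y*(Y + c) (P(c, Y) = -8 + (c + Y)*(Y*(-3)) = -8 + (Y + c)*(-3*Y) = -8 - 3*Y*(Y + c))
P(202, 152) + J = (-8 - 3*152**2 - 3*152*202) + 2590 = (-8 - 3*23104 - 92112) + 2590 = (-8 - 69312 - 92112) + 2590 = -161432 + 2590 = -158842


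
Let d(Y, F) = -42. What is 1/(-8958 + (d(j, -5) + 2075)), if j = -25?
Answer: -1/6925 ≈ -0.00014440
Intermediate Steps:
1/(-8958 + (d(j, -5) + 2075)) = 1/(-8958 + (-42 + 2075)) = 1/(-8958 + 2033) = 1/(-6925) = -1/6925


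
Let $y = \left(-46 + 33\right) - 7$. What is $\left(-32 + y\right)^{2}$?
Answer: $2704$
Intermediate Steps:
$y = -20$ ($y = -13 - 7 = -20$)
$\left(-32 + y\right)^{2} = \left(-32 - 20\right)^{2} = \left(-52\right)^{2} = 2704$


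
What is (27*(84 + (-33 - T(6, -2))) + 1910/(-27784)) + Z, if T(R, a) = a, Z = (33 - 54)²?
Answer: 26004869/13892 ≈ 1871.9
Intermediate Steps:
Z = 441 (Z = (-21)² = 441)
(27*(84 + (-33 - T(6, -2))) + 1910/(-27784)) + Z = (27*(84 + (-33 - 1*(-2))) + 1910/(-27784)) + 441 = (27*(84 + (-33 + 2)) + 1910*(-1/27784)) + 441 = (27*(84 - 31) - 955/13892) + 441 = (27*53 - 955/13892) + 441 = (1431 - 955/13892) + 441 = 19878497/13892 + 441 = 26004869/13892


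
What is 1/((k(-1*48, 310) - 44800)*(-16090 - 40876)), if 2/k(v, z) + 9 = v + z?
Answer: 253/645675316468 ≈ 3.9184e-10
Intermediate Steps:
k(v, z) = 2/(-9 + v + z) (k(v, z) = 2/(-9 + (v + z)) = 2/(-9 + v + z))
1/((k(-1*48, 310) - 44800)*(-16090 - 40876)) = 1/((2/(-9 - 1*48 + 310) - 44800)*(-16090 - 40876)) = 1/(2/(-9 - 48 + 310) - 44800*(-56966)) = -1/56966/(2/253 - 44800) = -1/56966/(-11334398/253) = -253/11334398*(-1/56966) = 253/645675316468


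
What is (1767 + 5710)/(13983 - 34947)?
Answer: -7477/20964 ≈ -0.35666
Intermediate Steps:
(1767 + 5710)/(13983 - 34947) = 7477/(-20964) = 7477*(-1/20964) = -7477/20964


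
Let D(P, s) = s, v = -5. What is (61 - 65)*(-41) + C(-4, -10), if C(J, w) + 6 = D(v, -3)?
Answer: 155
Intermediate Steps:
C(J, w) = -9 (C(J, w) = -6 - 3 = -9)
(61 - 65)*(-41) + C(-4, -10) = (61 - 65)*(-41) - 9 = -4*(-41) - 9 = 164 - 9 = 155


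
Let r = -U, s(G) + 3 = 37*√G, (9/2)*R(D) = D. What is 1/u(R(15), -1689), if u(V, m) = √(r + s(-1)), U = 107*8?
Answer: (-859 + 37*I)^(-½) ≈ 0.000734 - 0.034096*I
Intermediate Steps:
R(D) = 2*D/9
U = 856
s(G) = -3 + 37*√G
r = -856 (r = -1*856 = -856)
u(V, m) = √(-859 + 37*I) (u(V, m) = √(-856 + (-3 + 37*√(-1))) = √(-856 + (-3 + 37*I)) = √(-859 + 37*I))
1/u(R(15), -1689) = 1/(√(-859 + 37*I)) = (-859 + 37*I)^(-½)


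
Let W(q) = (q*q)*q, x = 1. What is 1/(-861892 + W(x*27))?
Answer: -1/842209 ≈ -1.1874e-6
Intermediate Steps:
W(q) = q³ (W(q) = q²*q = q³)
1/(-861892 + W(x*27)) = 1/(-861892 + (1*27)³) = 1/(-861892 + 27³) = 1/(-861892 + 19683) = 1/(-842209) = -1/842209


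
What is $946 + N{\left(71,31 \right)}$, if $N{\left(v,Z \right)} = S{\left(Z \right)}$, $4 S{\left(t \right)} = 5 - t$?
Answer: $\frac{1879}{2} \approx 939.5$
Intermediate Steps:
$S{\left(t \right)} = \frac{5}{4} - \frac{t}{4}$ ($S{\left(t \right)} = \frac{5 - t}{4} = \frac{5}{4} - \frac{t}{4}$)
$N{\left(v,Z \right)} = \frac{5}{4} - \frac{Z}{4}$
$946 + N{\left(71,31 \right)} = 946 + \left(\frac{5}{4} - \frac{31}{4}\right) = 946 - \frac{13}{2} = \frac{1879}{2}$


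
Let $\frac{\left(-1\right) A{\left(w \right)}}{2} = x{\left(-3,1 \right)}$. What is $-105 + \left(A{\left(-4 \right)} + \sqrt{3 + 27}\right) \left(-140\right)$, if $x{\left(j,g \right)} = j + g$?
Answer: $-665 - 140 \sqrt{30} \approx -1431.8$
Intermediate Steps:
$x{\left(j,g \right)} = g + j$
$A{\left(w \right)} = 4$ ($A{\left(w \right)} = - 2 \left(1 - 3\right) = \left(-2\right) \left(-2\right) = 4$)
$-105 + \left(A{\left(-4 \right)} + \sqrt{3 + 27}\right) \left(-140\right) = -105 + \left(4 + \sqrt{3 + 27}\right) \left(-140\right) = -105 + \left(4 + \sqrt{30}\right) \left(-140\right) = -105 - \left(560 + 140 \sqrt{30}\right) = -665 - 140 \sqrt{30}$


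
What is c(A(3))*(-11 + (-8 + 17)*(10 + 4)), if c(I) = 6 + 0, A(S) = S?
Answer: 690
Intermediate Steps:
c(I) = 6
c(A(3))*(-11 + (-8 + 17)*(10 + 4)) = 6*(-11 + (-8 + 17)*(10 + 4)) = 6*(-11 + 9*14) = 6*(-11 + 126) = 6*115 = 690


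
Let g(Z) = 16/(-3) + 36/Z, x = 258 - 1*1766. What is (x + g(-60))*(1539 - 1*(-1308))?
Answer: -21550841/5 ≈ -4.3102e+6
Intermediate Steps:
x = -1508 (x = 258 - 1766 = -1508)
g(Z) = -16/3 + 36/Z (g(Z) = 16*(-1/3) + 36/Z = -16/3 + 36/Z)
(x + g(-60))*(1539 - 1*(-1308)) = (-1508 + (-16/3 + 36/(-60)))*(1539 - 1*(-1308)) = (-1508 + (-16/3 + 36*(-1/60)))*(1539 + 1308) = (-1508 + (-16/3 - 3/5))*2847 = (-1508 - 89/15)*2847 = -22709/15*2847 = -21550841/5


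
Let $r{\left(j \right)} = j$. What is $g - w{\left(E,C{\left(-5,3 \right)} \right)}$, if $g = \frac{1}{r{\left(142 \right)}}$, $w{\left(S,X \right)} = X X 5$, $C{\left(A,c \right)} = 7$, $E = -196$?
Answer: $- \frac{34789}{142} \approx -244.99$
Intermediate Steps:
$w{\left(S,X \right)} = 5 X^{2}$ ($w{\left(S,X \right)} = X^{2} \cdot 5 = 5 X^{2}$)
$g = \frac{1}{142} \approx 0.0070423$
$g - w{\left(E,C{\left(-5,3 \right)} \right)} = \frac{1}{142} - 5 \cdot 7^{2} = \frac{1}{142} - 5 \cdot 49 = \frac{1}{142} - 245 = - \frac{34789}{142}$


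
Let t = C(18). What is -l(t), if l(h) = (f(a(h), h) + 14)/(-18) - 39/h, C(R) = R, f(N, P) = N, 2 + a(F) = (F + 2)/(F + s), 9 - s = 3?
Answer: 311/108 ≈ 2.8796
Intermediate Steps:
s = 6 (s = 9 - 1*3 = 9 - 3 = 6)
a(F) = -2 + (2 + F)/(6 + F) (a(F) = -2 + (F + 2)/(F + 6) = -2 + (2 + F)/(6 + F))
t = 18
l(h) = -7/9 - 39/h - (-10 - h)/(18*(6 + h)) (l(h) = ((-10 - h)/(6 + h) + 14)/(-18) - 39/h = (14 + (-10 - h)/(6 + h))*(-1/18) - 39/h = (-7/9 - (-10 - h)/(18*(6 + h))) - 39/h = -7/9 - 39/h - (-10 - h)/(18*(6 + h)))
-l(t) = -(-4212 - 776*18 - 13*18²)/(18*18*(6 + 18)) = -(-4212 - 13968 - 13*324)/(18*18*24) = -(-4212 - 13968 - 4212)/(18*18*24) = -(-22392)/(18*18*24) = -1*(-311/108) = 311/108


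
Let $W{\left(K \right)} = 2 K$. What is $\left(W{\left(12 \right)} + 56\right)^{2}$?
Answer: $6400$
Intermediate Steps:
$\left(W{\left(12 \right)} + 56\right)^{2} = \left(2 \cdot 12 + 56\right)^{2} = \left(24 + 56\right)^{2} = 80^{2} = 6400$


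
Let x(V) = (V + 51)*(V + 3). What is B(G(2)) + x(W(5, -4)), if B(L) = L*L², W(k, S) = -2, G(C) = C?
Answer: 57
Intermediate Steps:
x(V) = (3 + V)*(51 + V) (x(V) = (51 + V)*(3 + V) = (3 + V)*(51 + V))
B(L) = L³
B(G(2)) + x(W(5, -4)) = 2³ + (153 + (-2)² + 54*(-2)) = 8 + (153 + 4 - 108) = 8 + 49 = 57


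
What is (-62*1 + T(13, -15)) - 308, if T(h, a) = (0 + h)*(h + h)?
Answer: -32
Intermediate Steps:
T(h, a) = 2*h² (T(h, a) = h*(2*h) = 2*h²)
(-62*1 + T(13, -15)) - 308 = (-62*1 + 2*13²) - 308 = (-62 + 2*169) - 308 = (-62 + 338) - 308 = 276 - 308 = -32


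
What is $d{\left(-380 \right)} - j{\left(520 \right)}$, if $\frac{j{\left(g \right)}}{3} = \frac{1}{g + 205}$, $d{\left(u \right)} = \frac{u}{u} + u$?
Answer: $- \frac{274778}{725} \approx -379.0$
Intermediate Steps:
$d{\left(u \right)} = 1 + u$
$j{\left(g \right)} = \frac{3}{205 + g}$ ($j{\left(g \right)} = \frac{3}{g + 205} = \frac{3}{205 + g}$)
$d{\left(-380 \right)} - j{\left(520 \right)} = \left(1 - 380\right) - \frac{3}{205 + 520} = -379 - \frac{3}{725} = - \frac{274778}{725}$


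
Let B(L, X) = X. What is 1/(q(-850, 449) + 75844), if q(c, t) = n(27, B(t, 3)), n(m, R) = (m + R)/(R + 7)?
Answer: 1/75847 ≈ 1.3184e-5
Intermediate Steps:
n(m, R) = (R + m)/(7 + R)
q(c, t) = 3 (q(c, t) = (3 + 27)/(7 + 3) = 30/10 = (1/10)*30 = 3)
1/(q(-850, 449) + 75844) = 1/(3 + 75844) = 1/75847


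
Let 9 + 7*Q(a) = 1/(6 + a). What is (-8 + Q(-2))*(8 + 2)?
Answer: -185/2 ≈ -92.500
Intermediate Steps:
Q(a) = -9/7 + 1/(7*(6 + a))
(-8 + Q(-2))*(8 + 2) = (-8 + (-53 - 9*(-2))/(7*(6 - 2)))*(8 + 2) = (-8 + (1/7)*(-53 + 18)/4)*10 = (-8 + (1/7)*(1/4)*(-35))*10 = (-8 - 5/4)*10 = -37/4*10 = -185/2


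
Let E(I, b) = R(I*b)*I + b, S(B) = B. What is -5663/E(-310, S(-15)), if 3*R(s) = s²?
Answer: 5663/2234325015 ≈ 2.5345e-6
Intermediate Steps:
R(s) = s²/3
E(I, b) = b + I³*b²/3 (E(I, b) = ((I*b)²/3)*I + b = ((I²*b²)/3)*I + b = (I²*b²/3)*I + b = I³*b²/3 + b = b + I³*b²/3)
-5663/E(-310, S(-15)) = -5663*(-1/(5*(3 - 15*(-310)³))) = -5663*(-1/(5*(3 - 15*(-29791000)))) = -5663*(-1/(5*(3 + 446865000))) = -5663/((⅓)*(-15)*446865003) = -5663/(-2234325015) = -5663*(-1/2234325015) = 5663/2234325015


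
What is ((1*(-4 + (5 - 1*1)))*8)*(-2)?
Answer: 0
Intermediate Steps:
((1*(-4 + (5 - 1*1)))*8)*(-2) = ((1*(-4 + (5 - 1)))*8)*(-2) = ((1*(-4 + 4))*8)*(-2) = ((1*0)*8)*(-2) = (0*8)*(-2) = 0*(-2) = 0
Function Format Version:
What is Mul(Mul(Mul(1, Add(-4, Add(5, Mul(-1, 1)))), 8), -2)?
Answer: 0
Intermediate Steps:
Mul(Mul(Mul(1, Add(-4, Add(5, Mul(-1, 1)))), 8), -2) = Mul(Mul(Mul(1, Add(-4, Add(5, -1))), 8), -2) = Mul(Mul(Mul(1, Add(-4, 4)), 8), -2) = Mul(Mul(Mul(1, 0), 8), -2) = Mul(Mul(0, 8), -2) = Mul(0, -2) = 0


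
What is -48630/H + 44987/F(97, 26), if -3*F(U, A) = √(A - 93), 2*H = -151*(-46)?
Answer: -48630/3473 + 134961*I*√67/67 ≈ -14.002 + 16488.0*I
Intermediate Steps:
H = 3473 (H = (-151*(-46))/2 = (½)*6946 = 3473)
F(U, A) = -√(-93 + A)/3 (F(U, A) = -√(A - 93)/3 = -√(-93 + A)/3)
-48630/H + 44987/F(97, 26) = -48630/3473 + 44987/((-√(-93 + 26)/3)) = -48630*1/3473 + 44987/((-I*√67/3)) = -48630/3473 + 44987/((-I*√67/3)) = -48630/3473 + 44987*(3*I*√67/67) = -48630/3473 + 134961*I*√67/67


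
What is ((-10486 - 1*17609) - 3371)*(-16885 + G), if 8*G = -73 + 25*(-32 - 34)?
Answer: 2152321599/4 ≈ 5.3808e+8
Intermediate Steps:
G = -1723/8 (G = (-73 + 25*(-32 - 34))/8 = (-73 + 25*(-66))/8 = (-73 - 1650)/8 = (⅛)*(-1723) = -1723/8 ≈ -215.38)
((-10486 - 1*17609) - 3371)*(-16885 + G) = ((-10486 - 1*17609) - 3371)*(-16885 - 1723/8) = ((-10486 - 17609) - 3371)*(-136803/8) = (-28095 - 3371)*(-136803/8) = -31466*(-136803/8) = 2152321599/4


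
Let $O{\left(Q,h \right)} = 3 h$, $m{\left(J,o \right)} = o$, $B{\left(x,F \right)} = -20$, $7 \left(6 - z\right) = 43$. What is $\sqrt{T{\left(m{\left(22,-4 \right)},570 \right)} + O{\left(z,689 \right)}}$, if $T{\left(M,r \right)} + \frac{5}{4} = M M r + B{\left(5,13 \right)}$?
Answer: $\frac{\sqrt{44663}}{2} \approx 105.67$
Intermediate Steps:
$z = - \frac{1}{7}$ ($z = 6 - \frac{43}{7} = - \frac{1}{7} \approx -0.14286$)
$T{\left(M,r \right)} = - \frac{85}{4} + r M^{2}$ ($T{\left(M,r \right)} = - \frac{5}{4} + \left(M M r - 20\right) = - \frac{5}{4} + \left(M^{2} r - 20\right) = - \frac{5}{4} + \left(r M^{2} - 20\right) = - \frac{5}{4} + \left(-20 + r M^{2}\right) = - \frac{85}{4} + r M^{2}$)
$\sqrt{T{\left(m{\left(22,-4 \right)},570 \right)} + O{\left(z,689 \right)}} = \sqrt{\left(- \frac{85}{4} + 570 \left(-4\right)^{2}\right) + 3 \cdot 689} = \sqrt{\left(- \frac{85}{4} + 570 \cdot 16\right) + 2067} = \sqrt{\left(- \frac{85}{4} + 9120\right) + 2067} = \sqrt{\frac{36395}{4} + 2067} = \sqrt{\frac{44663}{4}} = \frac{\sqrt{44663}}{2}$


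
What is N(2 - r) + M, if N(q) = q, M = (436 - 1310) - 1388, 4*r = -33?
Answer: -9007/4 ≈ -2251.8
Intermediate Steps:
r = -33/4 (r = (1/4)*(-33) = -33/4 ≈ -8.2500)
M = -2262 (M = -874 - 1388 = -2262)
N(2 - r) + M = (2 - 1*(-33/4)) - 2262 = (2 + 33/4) - 2262 = 41/4 - 2262 = -9007/4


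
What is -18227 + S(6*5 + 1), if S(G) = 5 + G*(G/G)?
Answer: -18191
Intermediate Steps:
S(G) = 5 + G (S(G) = 5 + G*1 = 5 + G)
-18227 + S(6*5 + 1) = -18227 + (5 + (6*5 + 1)) = -18227 + (5 + (30 + 1)) = -18227 + (5 + 31) = -18227 + 36 = -18191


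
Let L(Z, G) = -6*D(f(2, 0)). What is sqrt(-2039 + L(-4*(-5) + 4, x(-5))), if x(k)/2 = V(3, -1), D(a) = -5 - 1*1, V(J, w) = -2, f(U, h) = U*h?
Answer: I*sqrt(2003) ≈ 44.755*I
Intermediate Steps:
D(a) = -6 (D(a) = -5 - 1 = -6)
x(k) = -4 (x(k) = 2*(-2) = -4)
L(Z, G) = 36 (L(Z, G) = -6*(-6) = 36)
sqrt(-2039 + L(-4*(-5) + 4, x(-5))) = sqrt(-2039 + 36) = sqrt(-2003) = I*sqrt(2003)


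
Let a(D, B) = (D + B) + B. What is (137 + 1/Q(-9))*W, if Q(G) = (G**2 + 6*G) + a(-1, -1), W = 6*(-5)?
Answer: -16445/4 ≈ -4111.3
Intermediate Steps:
W = -30
a(D, B) = D + 2*B (a(D, B) = (B + D) + B = D + 2*B)
Q(G) = -3 + G**2 + 6*G (Q(G) = (G**2 + 6*G) + (-1 + 2*(-1)) = (G**2 + 6*G) + (-1 - 2) = (G**2 + 6*G) - 3 = -3 + G**2 + 6*G)
(137 + 1/Q(-9))*W = (137 + 1/(-3 + (-9)**2 + 6*(-9)))*(-30) = (137 + 1/(-3 + 81 - 54))*(-30) = (137 + 1/24)*(-30) = (3289/24)*(-30) = -16445/4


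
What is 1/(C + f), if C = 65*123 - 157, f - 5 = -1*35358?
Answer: -1/27515 ≈ -3.6344e-5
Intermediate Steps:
f = -35353 (f = 5 - 1*35358 = 5 - 35358 = -35353)
C = 7838 (C = 7995 - 157 = 7838)
1/(C + f) = 1/(7838 - 35353) = 1/(-27515) = -1/27515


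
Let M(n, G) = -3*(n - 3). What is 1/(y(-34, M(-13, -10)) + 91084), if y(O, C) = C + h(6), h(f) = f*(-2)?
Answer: 1/91120 ≈ 1.0975e-5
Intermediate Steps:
h(f) = -2*f
M(n, G) = 9 - 3*n (M(n, G) = -3*(-3 + n) = 9 - 3*n)
y(O, C) = -12 + C (y(O, C) = C - 2*6 = C - 12 = -12 + C)
1/(y(-34, M(-13, -10)) + 91084) = 1/((-12 + (9 - 3*(-13))) + 91084) = 1/((-12 + (9 + 39)) + 91084) = 1/((-12 + 48) + 91084) = 1/(36 + 91084) = 1/91120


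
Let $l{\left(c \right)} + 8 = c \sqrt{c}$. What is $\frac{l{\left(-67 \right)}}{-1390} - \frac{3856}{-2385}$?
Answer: $\frac{537892}{331515} + \frac{67 i \sqrt{67}}{1390} \approx 1.6225 + 0.39455 i$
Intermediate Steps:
$l{\left(c \right)} = -8 + c^{\frac{3}{2}}$ ($l{\left(c \right)} = -8 + c \sqrt{c} = -8 + c^{\frac{3}{2}}$)
$\frac{l{\left(-67 \right)}}{-1390} - \frac{3856}{-2385} = \frac{-8 + \left(-67\right)^{\frac{3}{2}}}{-1390} - \frac{3856}{-2385} = \left(-8 - 67 i \sqrt{67}\right) \left(- \frac{1}{1390}\right) - - \frac{3856}{2385} = \left(\frac{4}{695} + \frac{67 i \sqrt{67}}{1390}\right) + \frac{3856}{2385} = \frac{537892}{331515} + \frac{67 i \sqrt{67}}{1390}$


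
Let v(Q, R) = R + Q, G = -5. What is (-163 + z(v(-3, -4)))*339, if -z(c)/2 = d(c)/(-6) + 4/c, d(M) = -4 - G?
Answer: -383296/7 ≈ -54757.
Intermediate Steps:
d(M) = 1 (d(M) = -4 - 1*(-5) = -4 + 5 = 1)
v(Q, R) = Q + R
z(c) = ⅓ - 8/c (z(c) = -2*(1/(-6) + 4/c) = -2*(1*(-⅙) + 4/c) = -2*(-⅙ + 4/c) = ⅓ - 8/c)
(-163 + z(v(-3, -4)))*339 = (-163 + (-24 + (-3 - 4))/(3*(-3 - 4)))*339 = (-163 + (⅓)*(-24 - 7)/(-7))*339 = (-163 + (⅓)*(-⅐)*(-31))*339 = (-163 + 31/21)*339 = -3392/21*339 = -383296/7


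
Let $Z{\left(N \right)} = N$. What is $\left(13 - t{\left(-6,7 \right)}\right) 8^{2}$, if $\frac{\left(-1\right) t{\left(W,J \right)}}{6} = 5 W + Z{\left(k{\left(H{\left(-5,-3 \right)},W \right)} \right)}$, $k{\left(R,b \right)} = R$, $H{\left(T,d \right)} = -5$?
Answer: $-12608$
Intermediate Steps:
$t{\left(W,J \right)} = 30 - 30 W$ ($t{\left(W,J \right)} = - 6 \left(5 W - 5\right) = - 6 \left(-5 + 5 W\right) = 30 - 30 W$)
$\left(13 - t{\left(-6,7 \right)}\right) 8^{2} = \left(13 - \left(30 - -180\right)\right) 8^{2} = \left(13 - \left(30 + 180\right)\right) 64 = \left(13 - 210\right) 64 = \left(-197\right) 64 = -12608$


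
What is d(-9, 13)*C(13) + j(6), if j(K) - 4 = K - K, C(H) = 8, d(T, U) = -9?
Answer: -68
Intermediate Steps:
j(K) = 4 (j(K) = 4 + (K - K) = 4 + 0 = 4)
d(-9, 13)*C(13) + j(6) = -9*8 + 4 = -72 + 4 = -68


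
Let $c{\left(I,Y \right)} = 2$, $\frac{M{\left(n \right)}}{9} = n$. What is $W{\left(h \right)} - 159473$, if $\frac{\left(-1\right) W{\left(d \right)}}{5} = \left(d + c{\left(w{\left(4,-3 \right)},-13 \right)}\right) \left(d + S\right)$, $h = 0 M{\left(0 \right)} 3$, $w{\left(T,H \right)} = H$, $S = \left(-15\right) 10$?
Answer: $-157973$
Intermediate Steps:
$M{\left(n \right)} = 9 n$
$S = -150$
$h = 0$ ($h = 0 \cdot 9 \cdot 0 \cdot 3 = 0 \cdot 0 \cdot 3 = 0 \cdot 3 = 0$)
$W{\left(d \right)} = - 5 \left(-150 + d\right) \left(2 + d\right)$ ($W{\left(d \right)} = - 5 \left(d + 2\right) \left(d - 150\right) = - 5 \left(2 + d\right) \left(-150 + d\right) = - 5 \left(-150 + d\right) \left(2 + d\right)$)
$W{\left(h \right)} - 159473 = \left(1500 - 5 \cdot 0^{2} + 740 \cdot 0\right) - 159473 = \left(1500 - 0 + 0\right) - 159473 = \left(1500 + 0 + 0\right) - 159473 = 1500 - 159473 = -157973$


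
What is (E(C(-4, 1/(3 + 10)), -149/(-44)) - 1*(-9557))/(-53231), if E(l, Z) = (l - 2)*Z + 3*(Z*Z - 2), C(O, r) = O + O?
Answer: -18491779/103055216 ≈ -0.17944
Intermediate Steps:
C(O, r) = 2*O
E(l, Z) = -6 + 3*Z² + Z*(-2 + l) (E(l, Z) = (-2 + l)*Z + 3*(Z² - 2) = Z*(-2 + l) + 3*(-2 + Z²) = Z*(-2 + l) + (-6 + 3*Z²) = -6 + 3*Z² + Z*(-2 + l))
(E(C(-4, 1/(3 + 10)), -149/(-44)) - 1*(-9557))/(-53231) = ((-6 - (-298)/(-44) + 3*(-149/(-44))² + (-149/(-44))*(2*(-4))) - 1*(-9557))/(-53231) = ((-6 - (-298)*(-1)/44 + 3*(-149*(-1/44))² - 149*(-1/44)*(-8)) + 9557)*(-1/53231) = ((-6 - 2*149/44 + 3*(149/44)² + (149/44)*(-8)) + 9557)*(-1/53231) = ((-6 - 149/22 + 3*(22201/1936) - 298/11) + 9557)*(-1/53231) = ((-6 - 149/22 + 66603/1936 - 298/11) + 9557)*(-1/53231) = (-10573/1936 + 9557)*(-1/53231) = (18491779/1936)*(-1/53231) = -18491779/103055216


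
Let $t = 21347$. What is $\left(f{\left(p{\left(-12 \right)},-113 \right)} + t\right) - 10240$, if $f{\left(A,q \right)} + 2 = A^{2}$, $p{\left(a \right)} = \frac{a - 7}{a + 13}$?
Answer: $11466$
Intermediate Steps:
$p{\left(a \right)} = \frac{-7 + a}{13 + a}$
$f{\left(A,q \right)} = -2 + A^{2}$
$\left(f{\left(p{\left(-12 \right)},-113 \right)} + t\right) - 10240 = \left(\left(-2 + \left(\frac{-7 - 12}{13 - 12}\right)^{2}\right) + 21347\right) - 10240 = \left(\left(-2 + \left(1^{-1} \left(-19\right)\right)^{2}\right) + 21347\right) - 10240 = \left(\left(-2 + \left(1 \left(-19\right)\right)^{2}\right) + 21347\right) - 10240 = \left(\left(-2 + \left(-19\right)^{2}\right) + 21347\right) - 10240 = \left(\left(-2 + 361\right) + 21347\right) - 10240 = \left(359 + 21347\right) - 10240 = 21706 - 10240 = 11466$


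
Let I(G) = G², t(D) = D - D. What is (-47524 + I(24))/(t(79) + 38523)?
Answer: -46948/38523 ≈ -1.2187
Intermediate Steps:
t(D) = 0
(-47524 + I(24))/(t(79) + 38523) = (-47524 + 24²)/(0 + 38523) = (-47524 + 576)/38523 = -46948*1/38523 = -46948/38523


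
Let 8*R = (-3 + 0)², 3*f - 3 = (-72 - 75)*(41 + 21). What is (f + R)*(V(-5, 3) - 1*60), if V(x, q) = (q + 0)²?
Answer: 1238637/8 ≈ 1.5483e+5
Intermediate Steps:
V(x, q) = q²
f = -3037 (f = 1 + ((-72 - 75)*(41 + 21))/3 = 1 + (-147*62)/3 = 1 + (⅓)*(-9114) = 1 - 3038 = -3037)
R = 9/8 (R = (-3 + 0)²/8 = (⅛)*(-3)² = (⅛)*9 = 9/8 ≈ 1.1250)
(f + R)*(V(-5, 3) - 1*60) = (-3037 + 9/8)*(3² - 1*60) = -24287*(9 - 60)/8 = -24287/8*(-51) = 1238637/8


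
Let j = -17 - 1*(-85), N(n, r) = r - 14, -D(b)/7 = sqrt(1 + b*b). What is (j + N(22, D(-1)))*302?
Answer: 16308 - 2114*sqrt(2) ≈ 13318.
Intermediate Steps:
D(b) = -7*sqrt(1 + b**2) (D(b) = -7*sqrt(1 + b*b) = -7*sqrt(1 + b**2))
N(n, r) = -14 + r
j = 68 (j = -17 + 85 = 68)
(j + N(22, D(-1)))*302 = (68 + (-14 - 7*sqrt(1 + (-1)**2)))*302 = (68 + (-14 - 7*sqrt(1 + 1)))*302 = (68 + (-14 - 7*sqrt(2)))*302 = (54 - 7*sqrt(2))*302 = 16308 - 2114*sqrt(2)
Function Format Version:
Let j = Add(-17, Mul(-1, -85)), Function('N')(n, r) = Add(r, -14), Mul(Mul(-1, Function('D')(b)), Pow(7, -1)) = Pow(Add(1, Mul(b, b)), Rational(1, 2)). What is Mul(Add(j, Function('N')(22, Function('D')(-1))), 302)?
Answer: Add(16308, Mul(-2114, Pow(2, Rational(1, 2)))) ≈ 13318.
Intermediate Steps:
Function('D')(b) = Mul(-7, Pow(Add(1, Pow(b, 2)), Rational(1, 2))) (Function('D')(b) = Mul(-7, Pow(Add(1, Mul(b, b)), Rational(1, 2))) = Mul(-7, Pow(Add(1, Pow(b, 2)), Rational(1, 2))))
Function('N')(n, r) = Add(-14, r)
j = 68 (j = Add(-17, 85) = 68)
Mul(Add(j, Function('N')(22, Function('D')(-1))), 302) = Mul(Add(68, Add(-14, Mul(-7, Pow(Add(1, Pow(-1, 2)), Rational(1, 2))))), 302) = Mul(Add(68, Add(-14, Mul(-7, Pow(Add(1, 1), Rational(1, 2))))), 302) = Mul(Add(68, Add(-14, Mul(-7, Pow(2, Rational(1, 2))))), 302) = Mul(Add(54, Mul(-7, Pow(2, Rational(1, 2)))), 302) = Add(16308, Mul(-2114, Pow(2, Rational(1, 2))))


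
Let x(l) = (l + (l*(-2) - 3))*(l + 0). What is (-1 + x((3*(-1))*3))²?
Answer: 3025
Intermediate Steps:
x(l) = l*(-3 - l) (x(l) = (l + (-2*l - 3))*l = (l + (-3 - 2*l))*l = (-3 - l)*l = l*(-3 - l))
(-1 + x((3*(-1))*3))² = (-1 - (3*(-1))*3*(3 + (3*(-1))*3))² = (-1 - (-3*3)*(3 - 3*3))² = (-1 - 1*(-9)*(3 - 9))² = (-1 - 1*(-9)*(-6))² = (-1 - 54)² = (-55)² = 3025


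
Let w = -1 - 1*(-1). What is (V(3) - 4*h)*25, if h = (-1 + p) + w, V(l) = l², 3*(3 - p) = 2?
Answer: 275/3 ≈ 91.667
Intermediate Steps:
p = 7/3 (p = 3 - ⅓*2 = 3 - ⅔ = 7/3 ≈ 2.3333)
w = 0 (w = -1 + 1 = 0)
h = 4/3 (h = (-1 + 7/3) + 0 = 4/3 + 0 = 4/3 ≈ 1.3333)
(V(3) - 4*h)*25 = (3² - 4*4/3)*25 = (9 - 16/3)*25 = (11/3)*25 = 275/3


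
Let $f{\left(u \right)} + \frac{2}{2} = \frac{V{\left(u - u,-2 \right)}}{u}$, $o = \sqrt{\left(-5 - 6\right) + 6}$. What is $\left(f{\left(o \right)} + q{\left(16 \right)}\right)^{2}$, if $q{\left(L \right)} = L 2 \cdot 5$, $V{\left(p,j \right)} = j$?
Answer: $\frac{126401}{5} + \frac{636 i \sqrt{5}}{5} \approx 25280.0 + 284.43 i$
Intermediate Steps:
$q{\left(L \right)} = 10 L$ ($q{\left(L \right)} = 2 L 5 = 10 L$)
$o = i \sqrt{5}$ ($o = \sqrt{\left(-5 - 6\right) + 6} = \sqrt{-11 + 6} = \sqrt{-5} = i \sqrt{5} \approx 2.2361 i$)
$f{\left(u \right)} = -1 - \frac{2}{u}$
$\left(f{\left(o \right)} + q{\left(16 \right)}\right)^{2} = \left(\frac{-2 - i \sqrt{5}}{i \sqrt{5}} + 10 \cdot 16\right)^{2} = \left(- \frac{i \sqrt{5}}{5} \left(-2 - i \sqrt{5}\right) + 160\right)^{2} = \left(- \frac{i \sqrt{5} \left(-2 - i \sqrt{5}\right)}{5} + 160\right)^{2} = \left(160 - \frac{i \sqrt{5} \left(-2 - i \sqrt{5}\right)}{5}\right)^{2}$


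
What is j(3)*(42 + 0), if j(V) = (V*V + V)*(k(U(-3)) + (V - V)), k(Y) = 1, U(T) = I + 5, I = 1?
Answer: 504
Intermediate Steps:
U(T) = 6 (U(T) = 1 + 5 = 6)
j(V) = V + V² (j(V) = (V*V + V)*(1 + (V - V)) = (V² + V)*(1 + 0) = (V + V²)*1 = V + V²)
j(3)*(42 + 0) = (3*(1 + 3))*(42 + 0) = (3*4)*42 = 12*42 = 504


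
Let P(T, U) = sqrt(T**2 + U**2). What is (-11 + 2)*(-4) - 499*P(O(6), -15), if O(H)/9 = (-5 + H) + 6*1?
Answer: 36 - 1497*sqrt(466) ≈ -32280.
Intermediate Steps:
O(H) = 9 + 9*H (O(H) = 9*((-5 + H) + 6*1) = 9*((-5 + H) + 6) = 9*(1 + H) = 9 + 9*H)
(-11 + 2)*(-4) - 499*P(O(6), -15) = (-11 + 2)*(-4) - 499*sqrt((9 + 9*6)**2 + (-15)**2) = -9*(-4) - 499*sqrt((9 + 54)**2 + 225) = 36 - 499*sqrt(63**2 + 225) = 36 - 499*sqrt(3969 + 225) = 36 - 1497*sqrt(466)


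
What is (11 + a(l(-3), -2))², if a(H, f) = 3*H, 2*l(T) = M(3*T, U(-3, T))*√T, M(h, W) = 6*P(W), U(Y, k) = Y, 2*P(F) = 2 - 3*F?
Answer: -28919/4 + 1089*I*√3 ≈ -7229.8 + 1886.2*I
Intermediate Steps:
P(F) = 1 - 3*F/2 (P(F) = (2 - 3*F)/2 = 1 - 3*F/2)
M(h, W) = 6 - 9*W (M(h, W) = 6*(1 - 3*W/2) = 6 - 9*W)
l(T) = 33*√T/2 (l(T) = ((6 - 9*(-3))*√T)/2 = ((6 + 27)*√T)/2 = (33*√T)/2 = 33*√T/2)
(11 + a(l(-3), -2))² = (11 + 3*(33*√(-3)/2))² = (11 + 3*(33*(I*√3)/2))² = (11 + 3*(33*I*√3/2))² = (11 + 99*I*√3/2)²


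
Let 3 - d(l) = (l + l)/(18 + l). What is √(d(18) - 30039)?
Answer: 7*I*√613 ≈ 173.31*I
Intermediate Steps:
d(l) = 3 - 2*l/(18 + l) (d(l) = 3 - (l + l)/(18 + l) = 3 - 2*l/(18 + l))
√(d(18) - 30039) = √((54 + 18)/(18 + 18) - 30039) = √(72/36 - 30039) = √((1/36)*72 - 30039) = √(2 - 30039) = √(-30037) = 7*I*√613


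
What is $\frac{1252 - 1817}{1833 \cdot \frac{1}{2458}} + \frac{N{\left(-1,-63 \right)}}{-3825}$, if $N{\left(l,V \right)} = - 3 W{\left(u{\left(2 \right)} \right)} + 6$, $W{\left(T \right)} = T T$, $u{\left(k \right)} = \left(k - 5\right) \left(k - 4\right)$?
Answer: $- \frac{11572676}{15275} \approx -757.62$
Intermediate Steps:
$u{\left(k \right)} = \left(-5 + k\right) \left(-4 + k\right)$
$W{\left(T \right)} = T^{2}$
$N{\left(l,V \right)} = -102$ ($N{\left(l,V \right)} = - 3 \left(20 + 2^{2} - 18\right)^{2} + 6 = - 3 \left(20 + 4 - 18\right)^{2} + 6 = - 3 \cdot 6^{2} + 6 = \left(-3\right) 36 + 6 = -108 + 6 = -102$)
$\frac{1252 - 1817}{1833 \cdot \frac{1}{2458}} + \frac{N{\left(-1,-63 \right)}}{-3825} = \frac{1252 - 1817}{1833 \cdot \frac{1}{2458}} - \frac{102}{-3825} = - \frac{565}{1833 \cdot \frac{1}{2458}} - - \frac{2}{75} = - \frac{565}{\frac{1833}{2458}} + \frac{2}{75} = \left(-565\right) \frac{2458}{1833} + \frac{2}{75} = - \frac{1388770}{1833} + \frac{2}{75} = - \frac{11572676}{15275}$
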